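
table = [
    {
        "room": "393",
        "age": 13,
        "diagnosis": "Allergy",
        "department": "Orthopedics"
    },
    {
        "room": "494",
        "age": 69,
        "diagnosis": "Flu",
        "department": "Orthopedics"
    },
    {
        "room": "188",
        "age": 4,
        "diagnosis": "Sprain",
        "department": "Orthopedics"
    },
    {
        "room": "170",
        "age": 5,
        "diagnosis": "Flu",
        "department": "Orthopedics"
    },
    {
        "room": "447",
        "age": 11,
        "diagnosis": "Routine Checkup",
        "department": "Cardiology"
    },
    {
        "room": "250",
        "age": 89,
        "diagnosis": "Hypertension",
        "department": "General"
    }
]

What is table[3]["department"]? "Orthopedics"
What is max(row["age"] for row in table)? 89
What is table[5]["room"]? "250"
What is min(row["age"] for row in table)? 4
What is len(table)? 6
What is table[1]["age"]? 69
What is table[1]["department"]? "Orthopedics"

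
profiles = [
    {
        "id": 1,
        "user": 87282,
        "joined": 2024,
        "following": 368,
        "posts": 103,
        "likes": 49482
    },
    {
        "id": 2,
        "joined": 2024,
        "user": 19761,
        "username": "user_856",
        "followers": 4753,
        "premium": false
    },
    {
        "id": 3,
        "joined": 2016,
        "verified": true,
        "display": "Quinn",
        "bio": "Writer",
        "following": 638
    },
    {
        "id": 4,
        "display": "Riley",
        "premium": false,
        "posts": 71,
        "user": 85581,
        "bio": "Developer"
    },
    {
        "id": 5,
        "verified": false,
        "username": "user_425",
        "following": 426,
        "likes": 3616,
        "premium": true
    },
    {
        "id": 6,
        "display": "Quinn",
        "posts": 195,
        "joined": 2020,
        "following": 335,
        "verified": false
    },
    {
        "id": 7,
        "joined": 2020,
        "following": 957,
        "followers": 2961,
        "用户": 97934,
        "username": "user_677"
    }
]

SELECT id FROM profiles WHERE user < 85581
[2]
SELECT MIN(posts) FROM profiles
71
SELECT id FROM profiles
[1, 2, 3, 4, 5, 6, 7]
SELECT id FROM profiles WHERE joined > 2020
[1, 2]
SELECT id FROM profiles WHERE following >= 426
[3, 5, 7]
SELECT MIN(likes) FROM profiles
3616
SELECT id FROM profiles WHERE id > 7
[]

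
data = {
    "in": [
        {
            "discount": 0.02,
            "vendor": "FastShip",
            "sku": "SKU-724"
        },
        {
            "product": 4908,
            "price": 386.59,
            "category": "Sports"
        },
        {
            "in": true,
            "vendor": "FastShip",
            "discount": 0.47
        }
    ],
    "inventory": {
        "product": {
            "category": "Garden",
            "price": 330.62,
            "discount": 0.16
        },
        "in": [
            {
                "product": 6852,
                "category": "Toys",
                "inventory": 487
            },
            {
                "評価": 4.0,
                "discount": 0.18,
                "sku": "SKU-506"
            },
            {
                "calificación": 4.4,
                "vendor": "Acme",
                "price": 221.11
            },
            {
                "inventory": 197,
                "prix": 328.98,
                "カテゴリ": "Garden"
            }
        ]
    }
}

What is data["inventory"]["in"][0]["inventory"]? 487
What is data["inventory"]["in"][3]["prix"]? 328.98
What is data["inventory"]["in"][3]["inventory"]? 197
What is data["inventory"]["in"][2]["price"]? 221.11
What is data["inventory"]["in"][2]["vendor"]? "Acme"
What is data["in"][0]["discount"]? 0.02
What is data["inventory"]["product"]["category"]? "Garden"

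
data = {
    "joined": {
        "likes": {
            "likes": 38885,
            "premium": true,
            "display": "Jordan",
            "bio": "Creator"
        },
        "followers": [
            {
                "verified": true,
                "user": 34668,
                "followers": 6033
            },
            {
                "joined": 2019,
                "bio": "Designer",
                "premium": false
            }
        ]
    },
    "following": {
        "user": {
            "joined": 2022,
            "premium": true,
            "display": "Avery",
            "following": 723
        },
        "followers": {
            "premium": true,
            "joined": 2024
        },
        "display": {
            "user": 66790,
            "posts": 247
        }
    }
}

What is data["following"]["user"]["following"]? 723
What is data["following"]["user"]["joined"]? 2022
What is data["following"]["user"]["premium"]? True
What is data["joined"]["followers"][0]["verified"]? True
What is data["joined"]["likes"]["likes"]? 38885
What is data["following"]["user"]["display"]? "Avery"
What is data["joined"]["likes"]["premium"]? True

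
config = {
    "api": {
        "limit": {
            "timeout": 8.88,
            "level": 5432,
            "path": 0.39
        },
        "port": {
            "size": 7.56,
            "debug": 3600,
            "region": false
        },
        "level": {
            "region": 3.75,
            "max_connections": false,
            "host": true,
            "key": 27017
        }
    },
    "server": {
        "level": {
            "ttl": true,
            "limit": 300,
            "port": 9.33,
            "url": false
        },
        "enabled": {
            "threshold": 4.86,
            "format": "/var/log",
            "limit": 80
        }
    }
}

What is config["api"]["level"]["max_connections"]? False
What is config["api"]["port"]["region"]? False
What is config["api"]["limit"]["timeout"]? 8.88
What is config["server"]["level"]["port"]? 9.33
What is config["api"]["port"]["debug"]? 3600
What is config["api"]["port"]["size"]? 7.56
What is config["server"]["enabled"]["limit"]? 80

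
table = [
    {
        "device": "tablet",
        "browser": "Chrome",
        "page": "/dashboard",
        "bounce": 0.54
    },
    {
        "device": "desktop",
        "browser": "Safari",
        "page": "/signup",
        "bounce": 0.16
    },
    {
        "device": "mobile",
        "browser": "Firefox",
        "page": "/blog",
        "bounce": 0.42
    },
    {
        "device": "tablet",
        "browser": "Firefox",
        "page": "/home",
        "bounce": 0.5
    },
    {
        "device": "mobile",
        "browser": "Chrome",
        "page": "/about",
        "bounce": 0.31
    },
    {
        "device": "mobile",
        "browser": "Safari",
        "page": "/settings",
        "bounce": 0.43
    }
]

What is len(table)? 6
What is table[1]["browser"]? "Safari"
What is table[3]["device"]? "tablet"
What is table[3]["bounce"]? 0.5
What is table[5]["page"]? "/settings"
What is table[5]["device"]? "mobile"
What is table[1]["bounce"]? 0.16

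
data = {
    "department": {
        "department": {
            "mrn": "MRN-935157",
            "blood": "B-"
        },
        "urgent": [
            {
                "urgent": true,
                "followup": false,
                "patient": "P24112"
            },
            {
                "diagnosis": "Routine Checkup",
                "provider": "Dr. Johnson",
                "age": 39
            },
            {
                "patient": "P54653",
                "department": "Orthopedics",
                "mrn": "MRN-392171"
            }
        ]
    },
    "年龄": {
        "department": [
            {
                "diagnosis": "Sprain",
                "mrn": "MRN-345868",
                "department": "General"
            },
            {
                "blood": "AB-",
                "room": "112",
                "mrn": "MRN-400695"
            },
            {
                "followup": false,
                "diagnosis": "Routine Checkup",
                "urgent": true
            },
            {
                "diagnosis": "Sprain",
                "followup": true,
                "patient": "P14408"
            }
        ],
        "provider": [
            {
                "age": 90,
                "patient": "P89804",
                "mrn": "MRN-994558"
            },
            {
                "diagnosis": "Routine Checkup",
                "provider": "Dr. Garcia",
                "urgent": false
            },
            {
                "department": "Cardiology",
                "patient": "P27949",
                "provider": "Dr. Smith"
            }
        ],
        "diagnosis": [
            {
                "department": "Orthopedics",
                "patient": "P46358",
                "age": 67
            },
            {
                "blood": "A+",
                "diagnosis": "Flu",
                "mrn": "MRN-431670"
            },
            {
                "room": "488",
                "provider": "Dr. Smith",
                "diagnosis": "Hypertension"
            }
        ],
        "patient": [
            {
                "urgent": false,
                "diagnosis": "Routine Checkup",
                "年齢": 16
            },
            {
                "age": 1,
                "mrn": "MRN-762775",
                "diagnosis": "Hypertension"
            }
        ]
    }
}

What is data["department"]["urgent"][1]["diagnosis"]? "Routine Checkup"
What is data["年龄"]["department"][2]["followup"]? False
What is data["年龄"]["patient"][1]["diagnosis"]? "Hypertension"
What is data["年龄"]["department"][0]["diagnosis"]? "Sprain"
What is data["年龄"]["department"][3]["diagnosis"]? "Sprain"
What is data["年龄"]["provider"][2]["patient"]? "P27949"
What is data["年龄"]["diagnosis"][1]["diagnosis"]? "Flu"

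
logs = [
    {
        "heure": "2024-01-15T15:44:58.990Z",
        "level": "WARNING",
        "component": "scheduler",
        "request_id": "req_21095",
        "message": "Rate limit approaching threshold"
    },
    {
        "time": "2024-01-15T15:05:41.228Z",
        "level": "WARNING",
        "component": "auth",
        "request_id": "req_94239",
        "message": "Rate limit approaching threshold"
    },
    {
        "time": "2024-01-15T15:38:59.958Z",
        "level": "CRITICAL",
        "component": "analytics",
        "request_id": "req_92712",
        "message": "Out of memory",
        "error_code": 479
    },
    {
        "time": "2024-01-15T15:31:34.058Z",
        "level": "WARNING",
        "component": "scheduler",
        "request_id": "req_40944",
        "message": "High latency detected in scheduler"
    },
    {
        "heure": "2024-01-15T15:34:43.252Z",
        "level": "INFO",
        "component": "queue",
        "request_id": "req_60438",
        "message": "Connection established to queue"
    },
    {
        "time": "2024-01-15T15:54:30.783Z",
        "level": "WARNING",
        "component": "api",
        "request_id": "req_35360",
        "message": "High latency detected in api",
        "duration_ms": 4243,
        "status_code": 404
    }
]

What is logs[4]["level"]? "INFO"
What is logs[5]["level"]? "WARNING"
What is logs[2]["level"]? "CRITICAL"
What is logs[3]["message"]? "High latency detected in scheduler"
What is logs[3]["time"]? "2024-01-15T15:31:34.058Z"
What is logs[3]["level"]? "WARNING"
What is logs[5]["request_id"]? "req_35360"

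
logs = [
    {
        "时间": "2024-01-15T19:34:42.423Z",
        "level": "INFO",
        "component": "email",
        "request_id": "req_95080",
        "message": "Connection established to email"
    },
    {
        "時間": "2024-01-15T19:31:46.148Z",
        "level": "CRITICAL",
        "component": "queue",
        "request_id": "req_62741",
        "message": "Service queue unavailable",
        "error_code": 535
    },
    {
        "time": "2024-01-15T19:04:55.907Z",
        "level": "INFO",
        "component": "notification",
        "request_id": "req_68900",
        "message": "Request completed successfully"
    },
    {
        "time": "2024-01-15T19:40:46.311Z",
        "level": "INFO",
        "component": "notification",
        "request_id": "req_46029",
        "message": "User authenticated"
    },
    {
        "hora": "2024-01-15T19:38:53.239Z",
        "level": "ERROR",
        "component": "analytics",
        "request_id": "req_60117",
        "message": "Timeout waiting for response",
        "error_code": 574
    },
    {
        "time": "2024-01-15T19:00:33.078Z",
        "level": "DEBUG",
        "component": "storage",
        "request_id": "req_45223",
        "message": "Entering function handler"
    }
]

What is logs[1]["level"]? "CRITICAL"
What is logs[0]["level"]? "INFO"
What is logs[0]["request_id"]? "req_95080"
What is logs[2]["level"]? "INFO"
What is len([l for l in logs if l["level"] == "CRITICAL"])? 1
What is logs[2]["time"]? "2024-01-15T19:04:55.907Z"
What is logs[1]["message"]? "Service queue unavailable"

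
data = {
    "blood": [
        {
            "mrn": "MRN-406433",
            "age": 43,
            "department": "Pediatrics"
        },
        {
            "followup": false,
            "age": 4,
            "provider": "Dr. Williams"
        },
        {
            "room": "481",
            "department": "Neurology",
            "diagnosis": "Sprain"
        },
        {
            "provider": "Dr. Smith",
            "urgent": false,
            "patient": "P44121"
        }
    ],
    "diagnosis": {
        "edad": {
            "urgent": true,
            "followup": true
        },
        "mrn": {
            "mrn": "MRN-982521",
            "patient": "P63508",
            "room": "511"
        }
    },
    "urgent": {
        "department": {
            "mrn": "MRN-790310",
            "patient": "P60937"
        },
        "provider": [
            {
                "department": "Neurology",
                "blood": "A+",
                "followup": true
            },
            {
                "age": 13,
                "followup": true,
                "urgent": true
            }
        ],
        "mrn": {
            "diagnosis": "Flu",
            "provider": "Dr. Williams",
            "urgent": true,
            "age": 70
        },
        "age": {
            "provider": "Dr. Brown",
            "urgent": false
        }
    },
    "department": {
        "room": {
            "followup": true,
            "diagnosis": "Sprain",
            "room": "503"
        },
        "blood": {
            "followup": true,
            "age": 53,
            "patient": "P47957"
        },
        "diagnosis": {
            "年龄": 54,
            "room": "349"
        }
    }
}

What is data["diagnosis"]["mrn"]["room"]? "511"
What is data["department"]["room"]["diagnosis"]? "Sprain"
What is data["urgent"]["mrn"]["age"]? 70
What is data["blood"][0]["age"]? 43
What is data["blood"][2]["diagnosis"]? "Sprain"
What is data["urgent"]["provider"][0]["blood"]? "A+"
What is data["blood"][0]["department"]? "Pediatrics"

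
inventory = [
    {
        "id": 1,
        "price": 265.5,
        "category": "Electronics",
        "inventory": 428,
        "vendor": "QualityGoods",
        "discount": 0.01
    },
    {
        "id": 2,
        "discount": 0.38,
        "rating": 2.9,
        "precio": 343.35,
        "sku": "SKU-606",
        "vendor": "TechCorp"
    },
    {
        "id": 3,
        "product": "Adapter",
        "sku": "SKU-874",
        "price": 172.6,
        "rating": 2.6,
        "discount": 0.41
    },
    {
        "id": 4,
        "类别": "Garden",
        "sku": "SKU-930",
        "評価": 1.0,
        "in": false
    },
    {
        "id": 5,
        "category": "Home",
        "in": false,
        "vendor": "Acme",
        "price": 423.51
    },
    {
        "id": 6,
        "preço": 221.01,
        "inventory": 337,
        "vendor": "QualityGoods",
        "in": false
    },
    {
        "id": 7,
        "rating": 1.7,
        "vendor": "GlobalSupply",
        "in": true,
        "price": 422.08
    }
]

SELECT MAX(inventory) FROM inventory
428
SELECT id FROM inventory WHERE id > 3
[4, 5, 6, 7]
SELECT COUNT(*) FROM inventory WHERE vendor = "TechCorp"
1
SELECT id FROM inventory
[1, 2, 3, 4, 5, 6, 7]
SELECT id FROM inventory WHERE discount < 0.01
[]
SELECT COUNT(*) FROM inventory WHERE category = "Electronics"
1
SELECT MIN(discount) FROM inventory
0.01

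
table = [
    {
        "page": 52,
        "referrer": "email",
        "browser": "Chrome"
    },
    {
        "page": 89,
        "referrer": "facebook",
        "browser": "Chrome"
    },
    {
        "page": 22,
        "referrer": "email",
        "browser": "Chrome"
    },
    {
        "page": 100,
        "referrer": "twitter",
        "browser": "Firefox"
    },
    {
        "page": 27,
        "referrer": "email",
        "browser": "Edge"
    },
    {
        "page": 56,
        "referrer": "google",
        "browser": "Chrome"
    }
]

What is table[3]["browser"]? "Firefox"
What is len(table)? 6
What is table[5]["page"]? 56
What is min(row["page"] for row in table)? 22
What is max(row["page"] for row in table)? 100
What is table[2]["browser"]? "Chrome"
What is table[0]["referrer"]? "email"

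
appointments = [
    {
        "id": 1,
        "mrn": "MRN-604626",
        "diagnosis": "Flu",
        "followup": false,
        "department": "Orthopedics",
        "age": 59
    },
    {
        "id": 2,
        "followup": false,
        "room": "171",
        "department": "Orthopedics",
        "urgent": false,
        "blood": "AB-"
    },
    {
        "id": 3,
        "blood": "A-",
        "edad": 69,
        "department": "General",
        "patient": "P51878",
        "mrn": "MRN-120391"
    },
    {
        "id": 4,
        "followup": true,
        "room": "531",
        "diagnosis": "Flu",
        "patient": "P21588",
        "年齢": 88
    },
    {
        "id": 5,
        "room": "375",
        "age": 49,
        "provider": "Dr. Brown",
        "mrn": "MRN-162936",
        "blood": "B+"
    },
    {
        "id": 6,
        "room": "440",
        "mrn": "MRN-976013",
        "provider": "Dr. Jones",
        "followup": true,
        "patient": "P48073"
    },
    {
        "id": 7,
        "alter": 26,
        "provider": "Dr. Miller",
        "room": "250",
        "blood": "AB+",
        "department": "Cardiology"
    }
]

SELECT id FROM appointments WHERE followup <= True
[1, 2, 4, 6]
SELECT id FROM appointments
[1, 2, 3, 4, 5, 6, 7]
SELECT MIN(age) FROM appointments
49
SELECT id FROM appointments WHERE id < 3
[1, 2]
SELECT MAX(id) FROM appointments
7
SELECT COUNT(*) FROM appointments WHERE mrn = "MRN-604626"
1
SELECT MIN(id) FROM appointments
1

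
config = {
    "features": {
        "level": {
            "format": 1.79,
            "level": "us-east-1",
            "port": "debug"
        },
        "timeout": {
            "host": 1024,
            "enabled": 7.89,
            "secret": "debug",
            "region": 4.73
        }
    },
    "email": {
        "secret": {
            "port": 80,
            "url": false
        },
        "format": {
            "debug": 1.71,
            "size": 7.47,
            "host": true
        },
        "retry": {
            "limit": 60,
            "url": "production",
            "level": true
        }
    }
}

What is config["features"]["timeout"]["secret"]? "debug"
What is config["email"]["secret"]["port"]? 80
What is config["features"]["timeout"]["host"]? 1024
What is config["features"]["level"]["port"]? "debug"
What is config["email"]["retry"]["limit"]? 60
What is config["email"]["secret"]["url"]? False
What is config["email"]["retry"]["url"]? "production"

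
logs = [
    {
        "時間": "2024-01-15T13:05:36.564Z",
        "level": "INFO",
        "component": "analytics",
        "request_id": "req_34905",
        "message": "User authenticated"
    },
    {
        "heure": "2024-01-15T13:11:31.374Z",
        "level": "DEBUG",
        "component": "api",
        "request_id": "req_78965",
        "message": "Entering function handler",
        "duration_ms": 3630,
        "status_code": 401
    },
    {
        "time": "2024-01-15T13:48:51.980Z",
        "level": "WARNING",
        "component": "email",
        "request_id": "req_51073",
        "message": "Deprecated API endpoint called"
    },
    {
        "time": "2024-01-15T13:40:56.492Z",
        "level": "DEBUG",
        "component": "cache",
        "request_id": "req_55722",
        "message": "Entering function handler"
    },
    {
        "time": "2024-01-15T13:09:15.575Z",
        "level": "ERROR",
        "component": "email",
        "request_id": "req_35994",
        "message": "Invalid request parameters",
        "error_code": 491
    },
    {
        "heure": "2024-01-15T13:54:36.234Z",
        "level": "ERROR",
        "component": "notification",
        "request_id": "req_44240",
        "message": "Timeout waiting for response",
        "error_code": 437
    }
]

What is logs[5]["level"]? "ERROR"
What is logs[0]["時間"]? "2024-01-15T13:05:36.564Z"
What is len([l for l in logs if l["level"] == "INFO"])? 1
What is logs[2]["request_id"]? "req_51073"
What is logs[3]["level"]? "DEBUG"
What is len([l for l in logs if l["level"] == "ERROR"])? 2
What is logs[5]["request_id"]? "req_44240"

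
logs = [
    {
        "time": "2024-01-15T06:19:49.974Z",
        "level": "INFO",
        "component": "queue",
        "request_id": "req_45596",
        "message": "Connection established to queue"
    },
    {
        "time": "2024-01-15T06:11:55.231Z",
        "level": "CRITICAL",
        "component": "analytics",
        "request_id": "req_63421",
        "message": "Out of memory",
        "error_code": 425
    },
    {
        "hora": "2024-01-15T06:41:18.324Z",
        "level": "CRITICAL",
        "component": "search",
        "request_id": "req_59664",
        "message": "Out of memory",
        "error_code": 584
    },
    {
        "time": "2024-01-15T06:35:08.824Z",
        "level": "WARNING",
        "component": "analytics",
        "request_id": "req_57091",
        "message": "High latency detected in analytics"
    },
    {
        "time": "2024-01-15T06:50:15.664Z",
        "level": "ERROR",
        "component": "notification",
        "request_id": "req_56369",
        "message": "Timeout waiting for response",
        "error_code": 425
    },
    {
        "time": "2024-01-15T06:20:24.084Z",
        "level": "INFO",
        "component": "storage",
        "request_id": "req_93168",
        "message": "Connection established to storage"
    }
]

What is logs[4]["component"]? "notification"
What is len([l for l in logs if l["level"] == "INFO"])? 2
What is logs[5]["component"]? "storage"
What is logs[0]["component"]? "queue"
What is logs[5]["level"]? "INFO"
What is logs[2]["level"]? "CRITICAL"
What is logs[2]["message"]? "Out of memory"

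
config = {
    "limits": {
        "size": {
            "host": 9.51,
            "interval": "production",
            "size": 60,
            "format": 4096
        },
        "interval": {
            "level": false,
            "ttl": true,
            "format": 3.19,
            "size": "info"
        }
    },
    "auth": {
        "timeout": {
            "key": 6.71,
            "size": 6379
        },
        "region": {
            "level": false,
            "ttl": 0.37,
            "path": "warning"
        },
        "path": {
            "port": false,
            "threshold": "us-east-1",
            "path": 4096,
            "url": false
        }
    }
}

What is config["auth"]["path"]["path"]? 4096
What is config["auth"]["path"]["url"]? False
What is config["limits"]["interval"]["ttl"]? True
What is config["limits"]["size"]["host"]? 9.51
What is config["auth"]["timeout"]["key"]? 6.71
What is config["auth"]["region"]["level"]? False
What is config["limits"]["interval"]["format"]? 3.19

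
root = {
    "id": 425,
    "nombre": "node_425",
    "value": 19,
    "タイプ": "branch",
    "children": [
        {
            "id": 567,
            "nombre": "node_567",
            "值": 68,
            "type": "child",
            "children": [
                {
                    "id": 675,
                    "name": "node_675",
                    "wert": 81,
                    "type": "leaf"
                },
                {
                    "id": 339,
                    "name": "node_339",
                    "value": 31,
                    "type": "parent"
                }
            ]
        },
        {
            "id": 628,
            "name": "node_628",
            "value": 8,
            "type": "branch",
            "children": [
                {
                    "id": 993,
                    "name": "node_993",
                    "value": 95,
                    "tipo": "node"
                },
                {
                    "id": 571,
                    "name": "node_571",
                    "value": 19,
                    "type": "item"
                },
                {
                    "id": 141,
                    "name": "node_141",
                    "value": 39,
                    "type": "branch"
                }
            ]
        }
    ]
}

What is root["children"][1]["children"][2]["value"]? 39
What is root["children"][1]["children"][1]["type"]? "item"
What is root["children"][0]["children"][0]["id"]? 675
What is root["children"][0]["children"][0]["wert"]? 81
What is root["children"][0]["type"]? "child"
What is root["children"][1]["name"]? "node_628"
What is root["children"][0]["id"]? 567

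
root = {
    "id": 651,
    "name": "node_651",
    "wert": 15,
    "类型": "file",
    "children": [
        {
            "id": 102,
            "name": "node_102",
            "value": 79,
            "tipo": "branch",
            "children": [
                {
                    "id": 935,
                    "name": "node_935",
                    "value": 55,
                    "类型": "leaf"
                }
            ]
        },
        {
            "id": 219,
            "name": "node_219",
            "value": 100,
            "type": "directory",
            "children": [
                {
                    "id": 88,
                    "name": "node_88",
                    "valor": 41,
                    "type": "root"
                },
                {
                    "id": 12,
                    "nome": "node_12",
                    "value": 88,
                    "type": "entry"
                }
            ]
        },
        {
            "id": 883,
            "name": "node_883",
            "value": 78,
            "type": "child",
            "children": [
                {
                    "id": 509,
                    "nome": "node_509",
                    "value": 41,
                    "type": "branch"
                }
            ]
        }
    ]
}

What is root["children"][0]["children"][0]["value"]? 55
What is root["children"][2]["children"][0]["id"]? 509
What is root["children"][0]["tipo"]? "branch"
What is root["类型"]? "file"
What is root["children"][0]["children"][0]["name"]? "node_935"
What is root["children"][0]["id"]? 102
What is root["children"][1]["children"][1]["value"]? 88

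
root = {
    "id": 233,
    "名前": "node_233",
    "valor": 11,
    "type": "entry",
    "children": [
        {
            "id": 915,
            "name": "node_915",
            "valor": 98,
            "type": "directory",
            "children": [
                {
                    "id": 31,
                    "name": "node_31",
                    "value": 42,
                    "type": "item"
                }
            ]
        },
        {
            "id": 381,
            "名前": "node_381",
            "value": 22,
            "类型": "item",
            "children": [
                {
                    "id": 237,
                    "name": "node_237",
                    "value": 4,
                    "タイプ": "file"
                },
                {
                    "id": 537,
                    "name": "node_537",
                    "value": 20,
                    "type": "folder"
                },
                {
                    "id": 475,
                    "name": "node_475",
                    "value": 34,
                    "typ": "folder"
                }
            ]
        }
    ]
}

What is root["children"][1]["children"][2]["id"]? 475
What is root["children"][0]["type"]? "directory"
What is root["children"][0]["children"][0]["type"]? "item"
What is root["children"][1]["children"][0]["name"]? "node_237"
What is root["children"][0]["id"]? 915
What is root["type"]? "entry"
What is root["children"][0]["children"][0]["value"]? 42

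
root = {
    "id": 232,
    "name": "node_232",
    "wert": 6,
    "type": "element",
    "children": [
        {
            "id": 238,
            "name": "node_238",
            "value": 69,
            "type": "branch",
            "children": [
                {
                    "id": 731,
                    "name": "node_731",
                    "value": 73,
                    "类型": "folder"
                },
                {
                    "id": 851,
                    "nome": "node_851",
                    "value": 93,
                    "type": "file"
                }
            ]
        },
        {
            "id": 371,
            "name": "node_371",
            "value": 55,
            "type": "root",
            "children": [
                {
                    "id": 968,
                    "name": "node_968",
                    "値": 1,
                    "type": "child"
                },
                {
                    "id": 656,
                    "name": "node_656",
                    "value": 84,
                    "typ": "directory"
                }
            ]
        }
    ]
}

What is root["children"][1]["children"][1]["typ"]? "directory"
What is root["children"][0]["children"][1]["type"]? "file"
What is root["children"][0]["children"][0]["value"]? 73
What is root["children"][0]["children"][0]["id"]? 731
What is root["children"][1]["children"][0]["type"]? "child"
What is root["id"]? 232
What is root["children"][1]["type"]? "root"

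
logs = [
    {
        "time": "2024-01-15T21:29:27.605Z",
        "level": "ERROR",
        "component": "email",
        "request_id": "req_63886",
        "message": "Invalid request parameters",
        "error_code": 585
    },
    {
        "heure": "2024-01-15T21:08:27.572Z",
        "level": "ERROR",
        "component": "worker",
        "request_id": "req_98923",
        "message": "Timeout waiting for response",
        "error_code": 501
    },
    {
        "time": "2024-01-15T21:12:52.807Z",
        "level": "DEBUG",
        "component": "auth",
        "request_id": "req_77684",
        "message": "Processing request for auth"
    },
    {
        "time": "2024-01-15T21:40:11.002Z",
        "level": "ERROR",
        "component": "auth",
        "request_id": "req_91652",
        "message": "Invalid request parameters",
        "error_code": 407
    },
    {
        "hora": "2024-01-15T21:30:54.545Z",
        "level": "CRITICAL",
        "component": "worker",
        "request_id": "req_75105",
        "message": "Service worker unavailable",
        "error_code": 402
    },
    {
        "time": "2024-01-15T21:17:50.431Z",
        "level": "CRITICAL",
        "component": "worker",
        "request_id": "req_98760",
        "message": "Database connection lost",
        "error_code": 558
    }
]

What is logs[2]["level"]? "DEBUG"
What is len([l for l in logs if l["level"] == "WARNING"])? 0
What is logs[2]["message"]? "Processing request for auth"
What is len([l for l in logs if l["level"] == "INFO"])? 0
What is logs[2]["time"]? "2024-01-15T21:12:52.807Z"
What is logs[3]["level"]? "ERROR"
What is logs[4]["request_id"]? "req_75105"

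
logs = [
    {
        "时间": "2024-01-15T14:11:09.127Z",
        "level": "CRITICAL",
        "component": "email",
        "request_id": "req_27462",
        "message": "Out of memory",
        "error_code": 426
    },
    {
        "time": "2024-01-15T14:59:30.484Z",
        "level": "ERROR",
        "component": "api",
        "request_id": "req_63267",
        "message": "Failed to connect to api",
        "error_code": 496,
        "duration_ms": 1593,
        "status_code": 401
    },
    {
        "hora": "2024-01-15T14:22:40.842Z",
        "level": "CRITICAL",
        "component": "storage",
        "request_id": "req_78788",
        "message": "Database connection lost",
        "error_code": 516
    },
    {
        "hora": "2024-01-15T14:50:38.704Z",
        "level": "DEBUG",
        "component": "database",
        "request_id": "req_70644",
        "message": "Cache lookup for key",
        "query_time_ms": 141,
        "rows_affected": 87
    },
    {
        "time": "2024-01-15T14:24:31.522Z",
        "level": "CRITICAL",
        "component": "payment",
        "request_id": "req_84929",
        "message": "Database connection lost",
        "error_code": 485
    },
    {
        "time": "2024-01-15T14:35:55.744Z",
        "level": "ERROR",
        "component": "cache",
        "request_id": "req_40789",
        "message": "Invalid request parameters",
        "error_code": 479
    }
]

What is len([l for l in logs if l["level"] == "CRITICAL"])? 3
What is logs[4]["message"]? "Database connection lost"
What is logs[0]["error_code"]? 426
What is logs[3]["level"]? "DEBUG"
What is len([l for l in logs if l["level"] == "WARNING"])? 0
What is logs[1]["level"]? "ERROR"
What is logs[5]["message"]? "Invalid request parameters"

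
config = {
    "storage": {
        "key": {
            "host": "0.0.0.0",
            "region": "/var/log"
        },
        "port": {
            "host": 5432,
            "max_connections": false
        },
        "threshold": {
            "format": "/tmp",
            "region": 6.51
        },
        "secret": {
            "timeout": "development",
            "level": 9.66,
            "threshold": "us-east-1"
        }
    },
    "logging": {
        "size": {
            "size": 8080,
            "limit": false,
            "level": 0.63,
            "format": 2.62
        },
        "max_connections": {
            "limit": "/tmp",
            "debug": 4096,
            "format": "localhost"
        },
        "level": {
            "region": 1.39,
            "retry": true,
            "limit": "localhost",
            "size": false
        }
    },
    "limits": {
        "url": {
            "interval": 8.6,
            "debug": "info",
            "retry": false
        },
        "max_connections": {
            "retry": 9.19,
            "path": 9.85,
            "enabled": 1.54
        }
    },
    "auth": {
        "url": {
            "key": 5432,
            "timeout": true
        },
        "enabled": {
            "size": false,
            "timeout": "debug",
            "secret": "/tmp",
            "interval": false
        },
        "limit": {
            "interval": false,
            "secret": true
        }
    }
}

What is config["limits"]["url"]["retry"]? False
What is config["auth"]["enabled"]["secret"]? "/tmp"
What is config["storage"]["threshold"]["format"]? "/tmp"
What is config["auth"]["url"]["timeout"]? True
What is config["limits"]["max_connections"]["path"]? 9.85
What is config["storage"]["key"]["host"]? "0.0.0.0"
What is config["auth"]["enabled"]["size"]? False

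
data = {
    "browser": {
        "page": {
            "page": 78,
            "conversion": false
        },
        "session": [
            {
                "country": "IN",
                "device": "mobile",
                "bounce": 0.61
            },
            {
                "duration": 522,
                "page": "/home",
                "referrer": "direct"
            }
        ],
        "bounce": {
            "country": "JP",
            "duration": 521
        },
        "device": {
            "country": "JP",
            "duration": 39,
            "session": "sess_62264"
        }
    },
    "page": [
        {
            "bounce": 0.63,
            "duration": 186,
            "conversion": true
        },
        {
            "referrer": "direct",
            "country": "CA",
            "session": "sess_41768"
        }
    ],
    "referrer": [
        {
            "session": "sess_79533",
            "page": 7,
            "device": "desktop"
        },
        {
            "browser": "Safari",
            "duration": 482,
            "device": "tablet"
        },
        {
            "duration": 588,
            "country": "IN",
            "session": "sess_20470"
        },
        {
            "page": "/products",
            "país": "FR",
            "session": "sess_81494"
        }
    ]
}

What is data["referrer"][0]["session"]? "sess_79533"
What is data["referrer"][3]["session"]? "sess_81494"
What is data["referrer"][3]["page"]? "/products"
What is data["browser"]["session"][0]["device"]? "mobile"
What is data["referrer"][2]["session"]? "sess_20470"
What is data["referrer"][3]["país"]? "FR"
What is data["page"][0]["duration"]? 186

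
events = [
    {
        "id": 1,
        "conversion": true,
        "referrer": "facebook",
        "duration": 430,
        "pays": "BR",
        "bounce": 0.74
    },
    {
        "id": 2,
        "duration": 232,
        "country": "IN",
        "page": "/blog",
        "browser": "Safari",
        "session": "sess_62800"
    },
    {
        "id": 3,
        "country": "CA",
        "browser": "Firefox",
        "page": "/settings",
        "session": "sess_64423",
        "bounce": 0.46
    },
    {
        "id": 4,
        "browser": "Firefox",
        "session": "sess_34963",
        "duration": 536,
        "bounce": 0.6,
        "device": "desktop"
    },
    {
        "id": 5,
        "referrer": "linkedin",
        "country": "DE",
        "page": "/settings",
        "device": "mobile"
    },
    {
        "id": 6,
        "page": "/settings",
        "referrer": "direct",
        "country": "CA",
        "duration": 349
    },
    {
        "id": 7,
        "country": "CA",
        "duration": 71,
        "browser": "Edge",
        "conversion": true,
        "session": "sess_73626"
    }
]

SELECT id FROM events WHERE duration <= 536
[1, 2, 4, 6, 7]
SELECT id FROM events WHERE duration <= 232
[2, 7]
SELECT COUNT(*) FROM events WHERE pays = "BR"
1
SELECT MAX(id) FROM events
7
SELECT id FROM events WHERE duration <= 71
[7]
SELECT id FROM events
[1, 2, 3, 4, 5, 6, 7]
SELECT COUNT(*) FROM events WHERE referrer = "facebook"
1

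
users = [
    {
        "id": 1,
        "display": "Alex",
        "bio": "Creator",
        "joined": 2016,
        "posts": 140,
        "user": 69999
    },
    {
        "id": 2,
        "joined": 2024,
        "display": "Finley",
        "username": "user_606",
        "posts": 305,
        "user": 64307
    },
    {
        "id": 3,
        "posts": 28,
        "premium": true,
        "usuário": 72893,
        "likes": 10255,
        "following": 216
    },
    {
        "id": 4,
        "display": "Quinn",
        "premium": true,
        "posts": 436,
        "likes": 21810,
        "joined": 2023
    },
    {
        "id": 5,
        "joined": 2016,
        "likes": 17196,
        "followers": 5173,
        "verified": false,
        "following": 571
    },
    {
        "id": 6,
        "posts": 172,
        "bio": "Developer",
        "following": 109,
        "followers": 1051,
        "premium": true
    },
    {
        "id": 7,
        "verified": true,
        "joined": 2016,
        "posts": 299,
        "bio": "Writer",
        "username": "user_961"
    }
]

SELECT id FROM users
[1, 2, 3, 4, 5, 6, 7]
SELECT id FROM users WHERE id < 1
[]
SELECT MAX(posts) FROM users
436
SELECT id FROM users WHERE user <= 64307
[2]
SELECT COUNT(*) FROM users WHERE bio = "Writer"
1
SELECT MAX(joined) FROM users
2024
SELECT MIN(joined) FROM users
2016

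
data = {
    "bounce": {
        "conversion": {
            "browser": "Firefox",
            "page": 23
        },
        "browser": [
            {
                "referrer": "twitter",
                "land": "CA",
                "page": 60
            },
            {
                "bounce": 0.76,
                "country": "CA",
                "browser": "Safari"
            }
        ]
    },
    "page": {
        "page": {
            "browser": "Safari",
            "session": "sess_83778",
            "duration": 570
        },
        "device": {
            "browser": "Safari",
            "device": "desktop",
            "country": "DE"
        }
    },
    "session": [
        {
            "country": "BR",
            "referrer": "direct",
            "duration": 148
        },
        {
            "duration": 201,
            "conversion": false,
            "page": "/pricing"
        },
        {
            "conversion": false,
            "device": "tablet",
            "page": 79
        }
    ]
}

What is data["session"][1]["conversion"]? False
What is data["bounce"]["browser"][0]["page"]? 60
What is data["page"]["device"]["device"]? "desktop"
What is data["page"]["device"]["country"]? "DE"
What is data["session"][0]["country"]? "BR"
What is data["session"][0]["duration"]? 148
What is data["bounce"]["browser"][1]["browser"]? "Safari"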